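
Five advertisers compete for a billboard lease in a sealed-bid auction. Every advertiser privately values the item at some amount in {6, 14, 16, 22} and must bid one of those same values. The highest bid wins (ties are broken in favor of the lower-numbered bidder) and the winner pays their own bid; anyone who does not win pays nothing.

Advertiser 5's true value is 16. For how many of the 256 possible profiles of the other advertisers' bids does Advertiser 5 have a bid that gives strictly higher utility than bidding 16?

1

Others bid (6, 6, 6, 6): truth gives 0; bid 14 gives 2 > 0. Violating.
Others bid (6, 6, 6, 14): truth gives 0; no alternative beats it.
Others bid (6, 6, 6, 16): truth gives 0; no alternative beats it.
(Checking all 256 profiles: 1 has a profitable deviation, 255 do not.)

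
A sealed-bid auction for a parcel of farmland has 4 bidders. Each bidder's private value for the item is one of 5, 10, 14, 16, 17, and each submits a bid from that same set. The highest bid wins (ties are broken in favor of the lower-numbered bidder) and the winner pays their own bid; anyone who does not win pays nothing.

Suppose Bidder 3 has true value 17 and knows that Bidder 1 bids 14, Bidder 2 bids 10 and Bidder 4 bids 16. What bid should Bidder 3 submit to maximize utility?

Bid 5: loses, pays 0, utility 0.
Bid 10: loses, pays 0, utility 0.
Bid 14: loses, pays 0, utility 0.
Bid 16: wins, pays 16, utility 17 - 16 = 1.
Bid 17: wins, pays 17, utility 17 - 17 = 0.
The best choice is 16 with utility 1.

16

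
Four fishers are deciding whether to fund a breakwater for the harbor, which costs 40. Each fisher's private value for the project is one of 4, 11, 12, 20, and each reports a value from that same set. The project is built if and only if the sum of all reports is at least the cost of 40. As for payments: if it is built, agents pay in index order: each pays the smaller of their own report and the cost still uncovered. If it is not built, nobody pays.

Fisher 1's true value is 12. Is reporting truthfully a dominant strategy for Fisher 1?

Consider the case where Fisher 2 reports 4, Fisher 3 reports 11 and Fisher 4 reports 20.
Truthful report 12: project built, pays 12, utility 12 - 12 = 0.
Report 11 instead: project built, pays 11, utility 12 - 11 = 1.
Since 1 > 0, reporting 11 is strictly better here, so truthful reporting is not dominant.

No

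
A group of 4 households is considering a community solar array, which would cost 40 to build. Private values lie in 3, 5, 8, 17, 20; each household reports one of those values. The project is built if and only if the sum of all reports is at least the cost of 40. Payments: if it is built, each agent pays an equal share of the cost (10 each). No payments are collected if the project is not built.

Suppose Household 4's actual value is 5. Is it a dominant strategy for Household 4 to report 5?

No

Consider the case where Household 1 reports 8, Household 2 reports 8 and Household 3 reports 20.
Truthful report 5: project built, pays 10, utility 5 - 10 = -5.
Report 3 instead: project not built, utility 0.
Since 0 > -5, reporting 3 is strictly better here, so truthful reporting is not dominant.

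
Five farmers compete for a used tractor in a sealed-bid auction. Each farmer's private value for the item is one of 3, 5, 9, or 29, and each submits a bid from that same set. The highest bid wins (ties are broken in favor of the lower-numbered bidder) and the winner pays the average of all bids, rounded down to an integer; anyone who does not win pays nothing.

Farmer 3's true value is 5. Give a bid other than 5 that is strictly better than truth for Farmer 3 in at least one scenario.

9

Suppose Farmer 1 bids 3, Farmer 2 bids 5, Farmer 4 bids 3 and Farmer 5 bids 3.
Bid 5: loses, pays 0, utility 0.
Bid 9: wins, pays 4, utility 5 - 4 = 1.
So bidding 9 beats truth here (1 > 0).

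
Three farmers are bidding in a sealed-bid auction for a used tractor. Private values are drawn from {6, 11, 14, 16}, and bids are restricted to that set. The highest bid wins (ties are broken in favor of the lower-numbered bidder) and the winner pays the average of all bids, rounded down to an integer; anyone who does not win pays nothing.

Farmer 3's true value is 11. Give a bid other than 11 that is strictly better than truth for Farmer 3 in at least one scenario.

Suppose Farmer 1 bids 6 and Farmer 2 bids 11.
Bid 11: loses, pays 0, utility 0.
Bid 14: wins, pays 10, utility 11 - 10 = 1.
So bidding 14 beats truth here (1 > 0).

14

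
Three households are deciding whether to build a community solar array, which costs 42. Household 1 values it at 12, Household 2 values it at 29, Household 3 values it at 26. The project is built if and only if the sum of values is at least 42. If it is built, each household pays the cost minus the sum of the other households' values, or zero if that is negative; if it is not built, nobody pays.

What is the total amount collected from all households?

Total value 67 ≥ cost 42, so it is built.
Household 1: others sum to 55; max(0, 42 - 55) = 0.
Household 2: others sum to 38; max(0, 42 - 38) = 4.
Household 3: others sum to 41; max(0, 42 - 41) = 1.
Total collected = 0 + 4 + 1 = 5.

5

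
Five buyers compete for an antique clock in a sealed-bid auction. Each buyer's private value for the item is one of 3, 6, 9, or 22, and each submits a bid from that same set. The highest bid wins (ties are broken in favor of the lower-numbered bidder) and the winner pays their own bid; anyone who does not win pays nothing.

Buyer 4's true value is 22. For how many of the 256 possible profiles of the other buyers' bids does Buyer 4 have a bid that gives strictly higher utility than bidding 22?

Others bid (3, 3, 3, 3): truth gives 0; bid 6 gives 16 > 0. Violating.
Others bid (3, 3, 3, 6): truth gives 0; bid 6 gives 16 > 0. Violating.
Others bid (3, 3, 3, 9): truth gives 0; bid 9 gives 13 > 0. Violating.
Others bid (3, 3, 6, 3): truth gives 0; bid 9 gives 13 > 0. Violating.
Others bid (3, 3, 3, 22): truth gives 0; no alternative beats it.
Others bid (3, 3, 6, 22): truth gives 0; no alternative beats it.
(Checking all 256 profiles: 24 have a profitable deviation, 232 do not.)

24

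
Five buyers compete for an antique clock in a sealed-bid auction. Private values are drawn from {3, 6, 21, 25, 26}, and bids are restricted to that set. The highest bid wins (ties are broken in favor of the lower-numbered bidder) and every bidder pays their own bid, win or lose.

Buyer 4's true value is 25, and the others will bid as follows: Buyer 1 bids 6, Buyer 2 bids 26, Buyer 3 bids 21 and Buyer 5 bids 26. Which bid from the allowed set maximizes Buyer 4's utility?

Bid 3: loses but pays 3, utility -3.
Bid 6: loses but pays 6, utility -6.
Bid 21: loses but pays 21, utility -21.
Bid 25: loses but pays 25, utility -25.
Bid 26: loses but pays 26, utility -26.
The best choice is 3 with utility -3.

3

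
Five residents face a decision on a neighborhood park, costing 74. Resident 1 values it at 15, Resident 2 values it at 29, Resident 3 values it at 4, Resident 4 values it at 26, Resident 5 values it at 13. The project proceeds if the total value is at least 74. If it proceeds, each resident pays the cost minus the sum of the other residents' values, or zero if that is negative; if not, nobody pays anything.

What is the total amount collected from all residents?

Total value 87 ≥ cost 74, so it is built.
Resident 1: others sum to 72; max(0, 74 - 72) = 2.
Resident 2: others sum to 58; max(0, 74 - 58) = 16.
Resident 3: others sum to 83; max(0, 74 - 83) = 0.
Resident 4: others sum to 61; max(0, 74 - 61) = 13.
Resident 5: others sum to 74; max(0, 74 - 74) = 0.
Total collected = 2 + 16 + 0 + 13 + 0 = 31.

31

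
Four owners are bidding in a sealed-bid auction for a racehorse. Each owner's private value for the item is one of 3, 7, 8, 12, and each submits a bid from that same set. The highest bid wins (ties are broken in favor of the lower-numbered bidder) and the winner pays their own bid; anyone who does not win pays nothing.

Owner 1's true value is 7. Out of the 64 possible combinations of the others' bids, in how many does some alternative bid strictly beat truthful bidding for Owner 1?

1

Others bid (3, 3, 3): truth gives 0; bid 3 gives 4 > 0. Violating.
Others bid (3, 3, 7): truth gives 0; no alternative beats it.
Others bid (3, 3, 8): truth gives 0; no alternative beats it.
(Checking all 64 profiles: 1 has a profitable deviation, 63 do not.)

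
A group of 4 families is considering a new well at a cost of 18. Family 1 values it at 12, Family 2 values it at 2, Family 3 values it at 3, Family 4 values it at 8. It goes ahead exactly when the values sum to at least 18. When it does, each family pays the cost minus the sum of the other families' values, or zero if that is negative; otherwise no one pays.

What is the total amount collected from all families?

6

Total value 25 ≥ cost 18, so it is built.
Family 1: others sum to 13; max(0, 18 - 13) = 5.
Family 2: others sum to 23; max(0, 18 - 23) = 0.
Family 3: others sum to 22; max(0, 18 - 22) = 0.
Family 4: others sum to 17; max(0, 18 - 17) = 1.
Total collected = 5 + 0 + 0 + 1 = 6.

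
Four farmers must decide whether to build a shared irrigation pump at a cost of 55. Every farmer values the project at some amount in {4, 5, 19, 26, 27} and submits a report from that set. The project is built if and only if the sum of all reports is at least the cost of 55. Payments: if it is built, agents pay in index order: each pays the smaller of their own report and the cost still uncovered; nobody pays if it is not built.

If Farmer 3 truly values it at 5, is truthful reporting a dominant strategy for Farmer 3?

Consider the case where Farmer 1 reports 4, Farmer 2 reports 26 and Farmer 4 reports 26.
Truthful report 5: project built, pays 5, utility 5 - 5 = 0.
Report 4 instead: project built, pays 4, utility 5 - 4 = 1.
Since 1 > 0, reporting 4 is strictly better here, so truthful reporting is not dominant.

No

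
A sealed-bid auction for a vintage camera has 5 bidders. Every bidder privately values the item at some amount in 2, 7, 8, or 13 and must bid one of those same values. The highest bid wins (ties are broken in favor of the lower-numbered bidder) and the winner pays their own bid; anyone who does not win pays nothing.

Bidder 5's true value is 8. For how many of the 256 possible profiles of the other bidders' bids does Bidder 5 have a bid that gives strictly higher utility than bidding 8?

Others bid (2, 2, 2, 2): truth gives 0; bid 7 gives 1 > 0. Violating.
Others bid (2, 2, 2, 7): truth gives 0; no alternative beats it.
Others bid (2, 2, 2, 8): truth gives 0; no alternative beats it.
(Checking all 256 profiles: 1 has a profitable deviation, 255 do not.)

1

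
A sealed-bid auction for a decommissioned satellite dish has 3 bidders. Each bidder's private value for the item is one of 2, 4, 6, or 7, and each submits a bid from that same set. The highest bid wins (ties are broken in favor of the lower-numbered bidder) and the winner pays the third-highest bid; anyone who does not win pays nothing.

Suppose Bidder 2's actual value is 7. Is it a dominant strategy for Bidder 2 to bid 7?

Yes

Check each profile of the others' bids and compare truth against every alternative bid.
Others bid (2, 7): truth gives 5, best alternative gives 0.
Others bid (6, 2): truth gives 5, best alternative gives 0.
Others bid (4, 7): truth gives 3, best alternative gives 0.
Others bid (6, 4): truth gives 3, best alternative gives 0.
Others bid (6, 6): truth gives 1, best alternative gives 0.
Others bid (6, 7): truth gives 1, best alternative gives 0.
(Remaining 10 profiles checked similarly; truth is weakly best in each.)
In every case the truthful bid is at least as good as any alternative, so it is a dominant strategy.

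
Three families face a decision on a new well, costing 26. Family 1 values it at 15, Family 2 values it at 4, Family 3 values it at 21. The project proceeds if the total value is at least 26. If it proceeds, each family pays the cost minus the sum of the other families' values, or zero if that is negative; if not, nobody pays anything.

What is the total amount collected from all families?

8

Total value 40 ≥ cost 26, so it is built.
Family 1: others sum to 25; max(0, 26 - 25) = 1.
Family 2: others sum to 36; max(0, 26 - 36) = 0.
Family 3: others sum to 19; max(0, 26 - 19) = 7.
Total collected = 1 + 0 + 7 = 8.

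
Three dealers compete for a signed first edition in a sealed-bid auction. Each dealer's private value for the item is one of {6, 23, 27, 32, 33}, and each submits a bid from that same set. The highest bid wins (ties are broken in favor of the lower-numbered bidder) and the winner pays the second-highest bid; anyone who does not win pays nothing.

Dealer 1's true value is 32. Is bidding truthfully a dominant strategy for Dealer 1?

Yes

Check each profile of the others' bids and compare truth against every alternative bid.
Others bid (6, 6): truth gives 26, best alternative gives 26.
Others bid (6, 23): truth gives 9, best alternative gives 9.
Others bid (23, 6): truth gives 9, best alternative gives 9.
Others bid (23, 23): truth gives 9, best alternative gives 9.
Others bid (6, 27): truth gives 5, best alternative gives 5.
Others bid (23, 27): truth gives 5, best alternative gives 5.
(Remaining 19 profiles checked similarly; truth is weakly best in each.)
In every case the truthful bid is at least as good as any alternative, so it is a dominant strategy.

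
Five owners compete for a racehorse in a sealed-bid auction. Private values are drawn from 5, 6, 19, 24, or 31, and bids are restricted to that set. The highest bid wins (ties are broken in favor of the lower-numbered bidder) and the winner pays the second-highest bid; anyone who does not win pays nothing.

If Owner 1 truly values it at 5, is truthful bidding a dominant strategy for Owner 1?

Yes

Check each profile of the others' bids and compare truth against every alternative bid.
Others bid (5, 5, 5, 6): truth gives 0, best alternative gives -1.
Others bid (5, 5, 6, 5): truth gives 0, best alternative gives -1.
Others bid (5, 5, 6, 6): truth gives 0, best alternative gives -1.
Others bid (5, 6, 5, 5): truth gives 0, best alternative gives -1.
Others bid (5, 6, 5, 6): truth gives 0, best alternative gives -1.
Others bid (5, 6, 6, 5): truth gives 0, best alternative gives -1.
(Remaining 619 profiles checked similarly; truth is weakly best in each.)
In every case the truthful bid is at least as good as any alternative, so it is a dominant strategy.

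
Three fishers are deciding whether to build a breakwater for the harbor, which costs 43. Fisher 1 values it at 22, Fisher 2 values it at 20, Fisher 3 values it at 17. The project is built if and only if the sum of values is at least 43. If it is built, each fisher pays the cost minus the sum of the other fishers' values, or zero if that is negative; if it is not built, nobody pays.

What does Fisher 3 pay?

1

Total value 59 ≥ cost 43, so the project is built.
The other fishers' values sum to 42.
Cost minus that sum is 43 - 42 = 1.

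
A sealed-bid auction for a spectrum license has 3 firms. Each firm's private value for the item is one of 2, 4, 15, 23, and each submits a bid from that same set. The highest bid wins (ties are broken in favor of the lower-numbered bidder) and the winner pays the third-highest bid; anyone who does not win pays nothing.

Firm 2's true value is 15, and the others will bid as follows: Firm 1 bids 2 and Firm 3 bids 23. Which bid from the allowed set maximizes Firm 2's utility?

23

Bid 2: loses, pays 0, utility 0.
Bid 4: loses, pays 0, utility 0.
Bid 15: loses, pays 0, utility 0.
Bid 23: wins, pays 2, utility 15 - 2 = 13.
The best choice is 23 with utility 13.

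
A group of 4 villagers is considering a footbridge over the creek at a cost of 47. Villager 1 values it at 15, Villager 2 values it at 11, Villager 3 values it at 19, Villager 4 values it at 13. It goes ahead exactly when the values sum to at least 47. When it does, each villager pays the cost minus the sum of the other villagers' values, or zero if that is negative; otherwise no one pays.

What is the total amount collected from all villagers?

Total value 58 ≥ cost 47, so it is built.
Villager 1: others sum to 43; max(0, 47 - 43) = 4.
Villager 2: others sum to 47; max(0, 47 - 47) = 0.
Villager 3: others sum to 39; max(0, 47 - 39) = 8.
Villager 4: others sum to 45; max(0, 47 - 45) = 2.
Total collected = 4 + 0 + 8 + 2 = 14.

14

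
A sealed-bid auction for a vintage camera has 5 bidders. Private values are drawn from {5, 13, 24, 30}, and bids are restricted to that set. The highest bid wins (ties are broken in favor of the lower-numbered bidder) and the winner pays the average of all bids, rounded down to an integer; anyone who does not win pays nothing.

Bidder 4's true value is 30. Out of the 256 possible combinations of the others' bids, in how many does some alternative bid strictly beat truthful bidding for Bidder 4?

24

Others bid (5, 5, 5, 5): truth gives 20; bid 13 gives 24 > 20. Violating.
Others bid (5, 5, 5, 13): truth gives 19; bid 13 gives 22 > 19. Violating.
Others bid (5, 5, 5, 24): truth gives 17; bid 24 gives 18 > 17. Violating.
Others bid (5, 5, 13, 5): truth gives 19; bid 24 gives 20 > 19. Violating.
Others bid (5, 5, 5, 30): truth gives 15; no alternative beats it.
Others bid (5, 5, 13, 30): truth gives 14; no alternative beats it.
(Checking all 256 profiles: 24 have a profitable deviation, 232 do not.)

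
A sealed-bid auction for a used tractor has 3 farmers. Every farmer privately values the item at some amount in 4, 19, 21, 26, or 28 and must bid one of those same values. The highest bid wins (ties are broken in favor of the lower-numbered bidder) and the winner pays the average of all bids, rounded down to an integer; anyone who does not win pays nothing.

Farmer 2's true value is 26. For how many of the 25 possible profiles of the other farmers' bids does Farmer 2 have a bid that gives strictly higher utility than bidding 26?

Others bid (4, 4): truth gives 15; bid 19 gives 17 > 15. Violating.
Others bid (4, 19): truth gives 10; bid 19 gives 12 > 10. Violating.
Others bid (4, 21): truth gives 9; bid 21 gives 11 > 9. Violating.
Others bid (4, 28): truth gives 0; bid 28 gives 6 > 0. Violating.
Others bid (4, 26): truth gives 8; no alternative beats it.
Others bid (19, 26): truth gives 3; no alternative beats it.
(Checking all 25 profiles: 12 have a profitable deviation, 13 do not.)

12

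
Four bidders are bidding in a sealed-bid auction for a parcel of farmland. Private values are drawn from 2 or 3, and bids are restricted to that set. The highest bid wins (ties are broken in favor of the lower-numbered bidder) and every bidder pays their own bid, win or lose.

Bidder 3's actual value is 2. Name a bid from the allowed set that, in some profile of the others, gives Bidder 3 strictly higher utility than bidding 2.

Suppose Bidder 1 bids 2, Bidder 2 bids 2 and Bidder 4 bids 2.
Bid 2: loses but pays 2, utility -2.
Bid 3: wins, pays 3, utility 2 - 3 = -1.
So bidding 3 beats truth here (-1 > -2).

3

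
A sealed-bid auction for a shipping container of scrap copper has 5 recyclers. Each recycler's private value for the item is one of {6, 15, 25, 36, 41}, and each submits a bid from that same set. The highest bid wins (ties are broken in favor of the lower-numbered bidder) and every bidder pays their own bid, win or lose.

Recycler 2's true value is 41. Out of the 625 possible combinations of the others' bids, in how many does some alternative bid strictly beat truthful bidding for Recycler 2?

Others bid (6, 6, 6, 6): truth gives 0; bid 15 gives 26 > 0. Violating.
Others bid (6, 6, 6, 15): truth gives 0; bid 15 gives 26 > 0. Violating.
Others bid (6, 6, 6, 25): truth gives 0; bid 25 gives 16 > 0. Violating.
Others bid (6, 6, 6, 36): truth gives 0; bid 36 gives 5 > 0. Violating.
Others bid (6, 6, 6, 41): truth gives 0; no alternative beats it.
Others bid (6, 6, 15, 41): truth gives 0; no alternative beats it.
(Checking all 625 profiles: 317 have a profitable deviation, 308 do not.)

317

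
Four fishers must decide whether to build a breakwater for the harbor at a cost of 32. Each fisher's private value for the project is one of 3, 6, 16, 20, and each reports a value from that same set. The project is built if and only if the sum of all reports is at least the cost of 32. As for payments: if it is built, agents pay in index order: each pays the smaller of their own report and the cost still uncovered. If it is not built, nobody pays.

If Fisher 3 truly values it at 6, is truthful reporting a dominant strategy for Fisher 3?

Consider the case where Fisher 1 reports 3, Fisher 2 reports 6 and Fisher 4 reports 20.
Truthful report 6: project built, pays 6, utility 6 - 6 = 0.
Report 3 instead: project built, pays 3, utility 6 - 3 = 3.
Since 3 > 0, reporting 3 is strictly better here, so truthful reporting is not dominant.

No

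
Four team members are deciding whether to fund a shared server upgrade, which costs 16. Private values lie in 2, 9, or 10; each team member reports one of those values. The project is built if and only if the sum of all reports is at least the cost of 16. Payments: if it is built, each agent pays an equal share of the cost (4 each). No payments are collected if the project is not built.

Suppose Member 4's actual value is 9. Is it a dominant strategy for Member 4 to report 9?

No

Consider the case where Member 1 reports 2, Member 2 reports 2 and Member 3 reports 2.
Truthful report 9: project not built, utility 0.
Report 10 instead: project built, pays 4, utility 9 - 4 = 5.
Since 5 > 0, reporting 10 is strictly better here, so truthful reporting is not dominant.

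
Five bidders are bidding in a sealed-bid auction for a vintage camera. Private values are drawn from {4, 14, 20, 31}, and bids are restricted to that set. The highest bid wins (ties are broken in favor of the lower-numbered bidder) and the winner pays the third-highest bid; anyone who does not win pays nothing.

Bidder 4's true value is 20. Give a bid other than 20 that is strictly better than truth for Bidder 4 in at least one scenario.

Suppose Bidder 1 bids 4, Bidder 2 bids 4, Bidder 3 bids 4 and Bidder 5 bids 31.
Bid 20: loses, pays 0, utility 0.
Bid 31: wins, pays 4, utility 20 - 4 = 16.
So bidding 31 beats truth here (16 > 0).

31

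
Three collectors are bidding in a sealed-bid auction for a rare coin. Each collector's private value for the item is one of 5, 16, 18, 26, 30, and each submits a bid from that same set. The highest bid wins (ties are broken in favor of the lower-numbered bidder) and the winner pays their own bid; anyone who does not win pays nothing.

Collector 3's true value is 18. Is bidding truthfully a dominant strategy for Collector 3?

No

Consider the case where Collector 1 bids 5 and Collector 2 bids 5.
Truthful bid 18: wins, pays 18, utility 18 - 18 = 0.
Bid 16 instead: wins, pays 16, utility 18 - 16 = 2.
Since 2 > 0, bidding 16 is strictly better here, so truthful bidding is not dominant.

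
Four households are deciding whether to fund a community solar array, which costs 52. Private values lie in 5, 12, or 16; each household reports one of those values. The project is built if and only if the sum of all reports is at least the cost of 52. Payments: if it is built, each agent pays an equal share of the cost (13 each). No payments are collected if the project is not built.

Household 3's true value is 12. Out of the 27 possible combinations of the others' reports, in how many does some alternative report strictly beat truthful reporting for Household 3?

Others report (12, 12, 16): truth gives -1; report 5 gives 0 > -1. Violating.
Others report (12, 16, 12): truth gives -1; report 5 gives 0 > -1. Violating.
Others report (12, 16, 16): truth gives -1; report 5 gives 0 > -1. Violating.
Others report (16, 12, 12): truth gives -1; report 5 gives 0 > -1. Violating.
Others report (5, 5, 5): truth gives 0; no alternative beats it.
Others report (5, 5, 12): truth gives 0; no alternative beats it.
(Checking all 27 profiles: 6 have a profitable deviation, 21 do not.)

6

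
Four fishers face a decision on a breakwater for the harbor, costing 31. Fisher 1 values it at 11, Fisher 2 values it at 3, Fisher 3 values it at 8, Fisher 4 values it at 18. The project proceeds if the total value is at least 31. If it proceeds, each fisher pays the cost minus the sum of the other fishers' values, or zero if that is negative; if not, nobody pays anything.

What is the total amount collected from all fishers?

Total value 40 ≥ cost 31, so it is built.
Fisher 1: others sum to 29; max(0, 31 - 29) = 2.
Fisher 2: others sum to 37; max(0, 31 - 37) = 0.
Fisher 3: others sum to 32; max(0, 31 - 32) = 0.
Fisher 4: others sum to 22; max(0, 31 - 22) = 9.
Total collected = 2 + 0 + 0 + 9 = 11.

11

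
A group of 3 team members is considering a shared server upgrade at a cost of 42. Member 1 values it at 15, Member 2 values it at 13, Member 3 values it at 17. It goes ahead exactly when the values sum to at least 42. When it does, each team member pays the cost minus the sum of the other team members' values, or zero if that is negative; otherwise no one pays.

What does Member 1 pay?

Total value 45 ≥ cost 42, so the project is built.
The other team members' values sum to 30.
Cost minus that sum is 42 - 30 = 12.

12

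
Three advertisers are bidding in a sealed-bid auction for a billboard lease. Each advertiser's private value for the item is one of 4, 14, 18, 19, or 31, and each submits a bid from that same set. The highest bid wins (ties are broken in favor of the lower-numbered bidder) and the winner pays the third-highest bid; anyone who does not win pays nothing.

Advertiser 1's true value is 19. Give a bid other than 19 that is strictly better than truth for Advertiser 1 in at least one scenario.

31

Suppose Advertiser 2 bids 4 and Advertiser 3 bids 31.
Bid 19: loses, pays 0, utility 0.
Bid 31: wins, pays 4, utility 19 - 4 = 15.
So bidding 31 beats truth here (15 > 0).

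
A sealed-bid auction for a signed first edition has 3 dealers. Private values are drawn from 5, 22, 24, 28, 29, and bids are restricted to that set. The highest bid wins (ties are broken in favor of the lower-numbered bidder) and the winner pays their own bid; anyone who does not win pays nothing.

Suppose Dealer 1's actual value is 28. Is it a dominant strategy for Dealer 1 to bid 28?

Consider the case where Dealer 2 bids 5 and Dealer 3 bids 5.
Truthful bid 28: wins, pays 28, utility 28 - 28 = 0.
Bid 5 instead: wins, pays 5, utility 28 - 5 = 23.
Since 23 > 0, bidding 5 is strictly better here, so truthful bidding is not dominant.

No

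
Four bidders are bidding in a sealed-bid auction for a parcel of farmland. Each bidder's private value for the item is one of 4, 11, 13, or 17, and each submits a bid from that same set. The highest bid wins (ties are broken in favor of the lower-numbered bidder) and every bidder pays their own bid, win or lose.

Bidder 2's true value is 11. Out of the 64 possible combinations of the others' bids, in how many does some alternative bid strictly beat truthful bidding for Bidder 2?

60

Others bid (4, 4, 13): truth gives -11; bid 13 gives -2 > -11. Violating.
Others bid (4, 4, 17): truth gives -11; bid 4 gives -4 > -11. Violating.
Others bid (4, 11, 13): truth gives -11; bid 13 gives -2 > -11. Violating.
Others bid (4, 11, 17): truth gives -11; bid 4 gives -4 > -11. Violating.
Others bid (4, 4, 4): truth gives 0; no alternative beats it.
Others bid (4, 4, 11): truth gives 0; no alternative beats it.
(Checking all 64 profiles: 60 have a profitable deviation, 4 do not.)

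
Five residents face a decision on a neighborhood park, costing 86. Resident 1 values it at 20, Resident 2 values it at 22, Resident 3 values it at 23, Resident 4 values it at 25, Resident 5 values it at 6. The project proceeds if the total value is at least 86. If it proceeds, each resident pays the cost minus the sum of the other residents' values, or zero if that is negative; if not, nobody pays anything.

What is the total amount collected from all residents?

50

Total value 96 ≥ cost 86, so it is built.
Resident 1: others sum to 76; max(0, 86 - 76) = 10.
Resident 2: others sum to 74; max(0, 86 - 74) = 12.
Resident 3: others sum to 73; max(0, 86 - 73) = 13.
Resident 4: others sum to 71; max(0, 86 - 71) = 15.
Resident 5: others sum to 90; max(0, 86 - 90) = 0.
Total collected = 10 + 12 + 13 + 15 + 0 = 50.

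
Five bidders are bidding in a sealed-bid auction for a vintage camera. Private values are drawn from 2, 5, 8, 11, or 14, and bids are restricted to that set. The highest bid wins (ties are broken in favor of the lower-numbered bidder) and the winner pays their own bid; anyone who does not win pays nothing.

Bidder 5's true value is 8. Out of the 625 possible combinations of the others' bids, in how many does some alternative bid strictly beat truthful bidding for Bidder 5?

1

Others bid (2, 2, 2, 2): truth gives 0; bid 5 gives 3 > 0. Violating.
Others bid (2, 2, 2, 5): truth gives 0; no alternative beats it.
Others bid (2, 2, 2, 8): truth gives 0; no alternative beats it.
(Checking all 625 profiles: 1 has a profitable deviation, 624 do not.)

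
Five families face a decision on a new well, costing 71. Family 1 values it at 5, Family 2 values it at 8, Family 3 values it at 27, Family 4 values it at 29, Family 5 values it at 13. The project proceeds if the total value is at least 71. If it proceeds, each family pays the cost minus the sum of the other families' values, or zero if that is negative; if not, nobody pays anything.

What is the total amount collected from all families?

Total value 82 ≥ cost 71, so it is built.
Family 1: others sum to 77; max(0, 71 - 77) = 0.
Family 2: others sum to 74; max(0, 71 - 74) = 0.
Family 3: others sum to 55; max(0, 71 - 55) = 16.
Family 4: others sum to 53; max(0, 71 - 53) = 18.
Family 5: others sum to 69; max(0, 71 - 69) = 2.
Total collected = 0 + 0 + 16 + 18 + 2 = 36.

36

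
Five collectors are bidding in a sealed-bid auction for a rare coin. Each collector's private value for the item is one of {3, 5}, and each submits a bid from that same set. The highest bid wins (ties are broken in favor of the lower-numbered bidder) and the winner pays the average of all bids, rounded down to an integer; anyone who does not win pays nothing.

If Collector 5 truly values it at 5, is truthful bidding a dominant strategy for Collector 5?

Check each profile of the others' bids and compare truth against every alternative bid.
Others bid (3, 3, 3, 3): truth gives 2, best alternative gives 0.
Others bid (3, 3, 3, 5): truth gives 0, best alternative gives 0.
Others bid (3, 3, 5, 3): truth gives 0, best alternative gives 0.
Others bid (3, 3, 5, 5): truth gives 0, best alternative gives 0.
Others bid (3, 5, 3, 3): truth gives 0, best alternative gives 0.
Others bid (3, 5, 3, 5): truth gives 0, best alternative gives 0.
(Remaining 10 profiles checked similarly; truth is weakly best in each.)
In every case the truthful bid is at least as good as any alternative, so it is a dominant strategy.

Yes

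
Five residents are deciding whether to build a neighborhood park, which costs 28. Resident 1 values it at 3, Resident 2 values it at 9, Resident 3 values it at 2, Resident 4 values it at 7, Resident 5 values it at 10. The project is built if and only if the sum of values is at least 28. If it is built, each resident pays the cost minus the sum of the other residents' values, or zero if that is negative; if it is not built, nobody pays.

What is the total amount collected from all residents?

17

Total value 31 ≥ cost 28, so it is built.
Resident 1: others sum to 28; max(0, 28 - 28) = 0.
Resident 2: others sum to 22; max(0, 28 - 22) = 6.
Resident 3: others sum to 29; max(0, 28 - 29) = 0.
Resident 4: others sum to 24; max(0, 28 - 24) = 4.
Resident 5: others sum to 21; max(0, 28 - 21) = 7.
Total collected = 0 + 6 + 0 + 4 + 7 = 17.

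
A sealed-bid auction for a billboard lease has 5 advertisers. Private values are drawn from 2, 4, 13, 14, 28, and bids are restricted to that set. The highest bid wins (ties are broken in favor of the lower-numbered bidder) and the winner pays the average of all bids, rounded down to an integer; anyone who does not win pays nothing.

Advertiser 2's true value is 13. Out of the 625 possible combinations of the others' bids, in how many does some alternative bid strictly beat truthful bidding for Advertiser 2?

Others bid (2, 2, 2, 2): truth gives 9; bid 4 gives 11 > 9. Violating.
Others bid (2, 2, 2, 4): truth gives 9; bid 4 gives 11 > 9. Violating.
Others bid (2, 2, 2, 14): truth gives 0; bid 14 gives 7 > 0. Violating.
Others bid (2, 2, 2, 28): truth gives 0; bid 28 gives 1 > 0. Violating.
Others bid (2, 2, 2, 13): truth gives 7; no alternative beats it.
Others bid (2, 2, 4, 13): truth gives 7; no alternative beats it.
(Checking all 625 profiles: 182 have a profitable deviation, 443 do not.)

182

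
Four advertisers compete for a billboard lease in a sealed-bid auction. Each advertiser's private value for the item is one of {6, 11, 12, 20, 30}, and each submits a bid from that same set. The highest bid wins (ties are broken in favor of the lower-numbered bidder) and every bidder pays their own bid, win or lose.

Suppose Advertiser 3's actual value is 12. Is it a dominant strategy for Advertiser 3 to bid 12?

Consider the case where Advertiser 1 bids 6, Advertiser 2 bids 6 and Advertiser 4 bids 6.
Truthful bid 12: wins, pays 12, utility 12 - 12 = 0.
Bid 11 instead: wins, pays 11, utility 12 - 11 = 1.
Since 1 > 0, bidding 11 is strictly better here, so truthful bidding is not dominant.

No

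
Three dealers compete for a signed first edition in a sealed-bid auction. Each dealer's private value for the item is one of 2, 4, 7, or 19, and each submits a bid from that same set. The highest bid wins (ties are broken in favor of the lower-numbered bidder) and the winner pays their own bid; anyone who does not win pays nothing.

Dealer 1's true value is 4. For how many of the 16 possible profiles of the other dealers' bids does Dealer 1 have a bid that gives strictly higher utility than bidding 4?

1

Others bid (2, 2): truth gives 0; bid 2 gives 2 > 0. Violating.
Others bid (2, 4): truth gives 0; no alternative beats it.
Others bid (2, 7): truth gives 0; no alternative beats it.
(Checking all 16 profiles: 1 has a profitable deviation, 15 do not.)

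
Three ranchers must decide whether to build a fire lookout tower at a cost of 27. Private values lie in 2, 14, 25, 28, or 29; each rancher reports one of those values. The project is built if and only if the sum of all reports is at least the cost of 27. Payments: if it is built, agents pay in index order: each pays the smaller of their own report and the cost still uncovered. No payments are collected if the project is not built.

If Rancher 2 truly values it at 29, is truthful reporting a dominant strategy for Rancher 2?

Consider the case where Rancher 1 reports 2 and Rancher 3 reports 14.
Truthful report 29: project built, pays 25, utility 29 - 25 = 4.
Report 14 instead: project built, pays 14, utility 29 - 14 = 15.
Since 15 > 4, reporting 14 is strictly better here, so truthful reporting is not dominant.

No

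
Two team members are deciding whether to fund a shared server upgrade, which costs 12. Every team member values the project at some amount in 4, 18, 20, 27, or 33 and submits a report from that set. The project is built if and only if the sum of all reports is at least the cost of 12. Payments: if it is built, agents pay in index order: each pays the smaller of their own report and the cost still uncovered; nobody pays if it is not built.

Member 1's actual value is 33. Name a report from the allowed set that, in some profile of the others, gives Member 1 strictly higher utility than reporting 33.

4

Suppose Member 2 reports 18.
Report 33: project built, pays 12, utility 33 - 12 = 21.
Report 4: project built, pays 4, utility 33 - 4 = 29.
So reporting 4 beats truth here (29 > 21).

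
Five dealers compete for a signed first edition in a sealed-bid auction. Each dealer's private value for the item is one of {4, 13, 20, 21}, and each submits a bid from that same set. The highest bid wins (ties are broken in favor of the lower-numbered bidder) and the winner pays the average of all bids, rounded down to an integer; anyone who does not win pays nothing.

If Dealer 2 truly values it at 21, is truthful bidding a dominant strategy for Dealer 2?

No

Consider the case where Dealer 1 bids 4, Dealer 3 bids 4, Dealer 4 bids 4 and Dealer 5 bids 4.
Truthful bid 21: wins, pays 7, utility 21 - 7 = 14.
Bid 13 instead: wins, pays 5, utility 21 - 5 = 16.
Since 16 > 14, bidding 13 is strictly better here, so truthful bidding is not dominant.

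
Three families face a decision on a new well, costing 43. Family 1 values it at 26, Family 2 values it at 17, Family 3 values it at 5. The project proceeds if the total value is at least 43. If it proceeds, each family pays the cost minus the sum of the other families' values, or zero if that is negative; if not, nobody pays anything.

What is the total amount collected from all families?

33

Total value 48 ≥ cost 43, so it is built.
Family 1: others sum to 22; max(0, 43 - 22) = 21.
Family 2: others sum to 31; max(0, 43 - 31) = 12.
Family 3: others sum to 43; max(0, 43 - 43) = 0.
Total collected = 21 + 12 + 0 = 33.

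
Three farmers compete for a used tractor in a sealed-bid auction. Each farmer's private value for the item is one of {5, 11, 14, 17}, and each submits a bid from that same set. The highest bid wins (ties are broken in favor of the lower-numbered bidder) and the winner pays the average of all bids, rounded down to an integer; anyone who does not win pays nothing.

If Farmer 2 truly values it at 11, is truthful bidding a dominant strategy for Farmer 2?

No

Consider the case where Farmer 1 bids 11 and Farmer 3 bids 5.
Truthful bid 11: loses, pays 0, utility 0.
Bid 14 instead: wins, pays 10, utility 11 - 10 = 1.
Since 1 > 0, bidding 14 is strictly better here, so truthful bidding is not dominant.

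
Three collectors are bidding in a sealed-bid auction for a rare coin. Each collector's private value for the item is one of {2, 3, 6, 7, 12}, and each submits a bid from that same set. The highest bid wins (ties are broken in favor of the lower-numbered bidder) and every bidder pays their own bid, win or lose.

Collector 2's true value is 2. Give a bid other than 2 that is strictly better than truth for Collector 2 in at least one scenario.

3

Suppose Collector 1 bids 2 and Collector 3 bids 2.
Bid 2: loses but pays 2, utility -2.
Bid 3: wins, pays 3, utility 2 - 3 = -1.
So bidding 3 beats truth here (-1 > -2).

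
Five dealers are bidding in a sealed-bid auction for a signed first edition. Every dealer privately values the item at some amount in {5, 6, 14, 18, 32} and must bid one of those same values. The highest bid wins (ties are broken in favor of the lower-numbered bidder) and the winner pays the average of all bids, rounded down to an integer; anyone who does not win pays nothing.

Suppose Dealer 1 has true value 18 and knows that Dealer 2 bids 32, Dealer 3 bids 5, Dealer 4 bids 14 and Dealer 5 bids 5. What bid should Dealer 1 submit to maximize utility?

Bid 5: loses, pays 0, utility 0.
Bid 6: loses, pays 0, utility 0.
Bid 14: loses, pays 0, utility 0.
Bid 18: loses, pays 0, utility 0.
Bid 32: wins, pays 17, utility 18 - 17 = 1.
The best choice is 32 with utility 1.

32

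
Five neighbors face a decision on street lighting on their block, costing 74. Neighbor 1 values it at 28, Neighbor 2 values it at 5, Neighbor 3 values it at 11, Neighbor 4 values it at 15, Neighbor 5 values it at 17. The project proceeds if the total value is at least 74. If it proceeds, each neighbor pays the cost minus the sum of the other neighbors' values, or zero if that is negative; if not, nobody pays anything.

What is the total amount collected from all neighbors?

66

Total value 76 ≥ cost 74, so it is built.
Neighbor 1: others sum to 48; max(0, 74 - 48) = 26.
Neighbor 2: others sum to 71; max(0, 74 - 71) = 3.
Neighbor 3: others sum to 65; max(0, 74 - 65) = 9.
Neighbor 4: others sum to 61; max(0, 74 - 61) = 13.
Neighbor 5: others sum to 59; max(0, 74 - 59) = 15.
Total collected = 26 + 3 + 9 + 13 + 15 = 66.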